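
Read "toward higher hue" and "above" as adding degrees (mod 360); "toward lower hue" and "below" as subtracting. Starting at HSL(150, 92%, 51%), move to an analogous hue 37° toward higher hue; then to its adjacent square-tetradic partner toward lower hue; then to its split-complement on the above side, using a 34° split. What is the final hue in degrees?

+37° (analog 37° ↑): 150 + 37 = 187°
−90° (square ↓): 187 − 90 = 97°
+214° (split-comp 34° ↑): 97 + 214 = 311°

311°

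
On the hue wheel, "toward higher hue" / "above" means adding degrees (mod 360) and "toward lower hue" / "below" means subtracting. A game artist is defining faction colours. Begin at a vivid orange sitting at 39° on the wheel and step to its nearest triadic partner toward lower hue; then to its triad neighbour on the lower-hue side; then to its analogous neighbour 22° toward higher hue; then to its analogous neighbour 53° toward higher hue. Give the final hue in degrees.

234°

triadic ↓ −120°: 39 − 120 = -81 → -81 + 360 = 279°
triadic ↓ −120°: 279 − 120 = 159°
analog 22° ↑ +22°: 159 + 22 = 181°
analog 53° ↑ +53°: 181 + 53 = 234°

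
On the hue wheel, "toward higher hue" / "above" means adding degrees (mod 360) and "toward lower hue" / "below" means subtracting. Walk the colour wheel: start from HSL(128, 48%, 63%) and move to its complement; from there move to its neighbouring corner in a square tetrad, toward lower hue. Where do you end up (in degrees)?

218°

complement +180°: 128 + 180 = 308°
square ↓ −90°: 308 − 90 = 218°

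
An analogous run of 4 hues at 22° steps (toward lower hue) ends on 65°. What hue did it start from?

3 steps of 22° (toward lower hue) give a net shift of −66°.
Start = end − shift: 65 + 66 = 131°

131°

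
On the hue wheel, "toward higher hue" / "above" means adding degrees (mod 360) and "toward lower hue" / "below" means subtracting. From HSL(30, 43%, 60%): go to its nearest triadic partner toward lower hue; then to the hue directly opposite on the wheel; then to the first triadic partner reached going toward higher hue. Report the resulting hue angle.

30 − 120 = -90 → -90 + 360 = 270°   (triadic ↓)
270 + 180 = 450 → 450 − 360 = 90°   (complement)
90 + 120 = 210°   (triadic ↑)

210°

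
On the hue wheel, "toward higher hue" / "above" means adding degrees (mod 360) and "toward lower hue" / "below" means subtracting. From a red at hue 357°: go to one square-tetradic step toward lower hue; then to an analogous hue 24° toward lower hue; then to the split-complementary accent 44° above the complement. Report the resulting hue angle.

107°

−90° (square ↓): 357 − 90 = 267°
−24° (analog 24° ↓): 267 − 24 = 243°
+224° (split-comp 44° ↑): 243 + 224 = 467 → 467 − 360 = 107°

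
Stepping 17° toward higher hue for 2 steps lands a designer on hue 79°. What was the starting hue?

2 steps of 17° (toward higher hue) give a net shift of +34°.
Start = end − shift: 79 − 34 = 45°

45°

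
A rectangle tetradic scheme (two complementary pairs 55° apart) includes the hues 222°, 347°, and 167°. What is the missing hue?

A rectangular tetradic uses two complementary pairs 55° apart: offsets 0°, 55°, 180°, 235°.
Among {167°, 222°, 347°}, 347° and 167° are a 180° pair.
The remaining hue 222° needs its own complement: 222 + 180 = 402 → 402 − 360 = 42°

42°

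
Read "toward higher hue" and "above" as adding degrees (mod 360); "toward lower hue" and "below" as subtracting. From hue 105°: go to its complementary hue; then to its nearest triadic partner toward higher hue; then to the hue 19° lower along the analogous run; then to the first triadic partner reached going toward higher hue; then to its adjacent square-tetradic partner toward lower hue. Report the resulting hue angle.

56°

+180° (complement): 105 + 180 = 285°
+120° (triadic ↑): 285 + 120 = 405 → 405 − 360 = 45°
−19° (analog 19° ↓): 45 − 19 = 26°
+120° (triadic ↑): 26 + 120 = 146°
−90° (square ↓): 146 − 90 = 56°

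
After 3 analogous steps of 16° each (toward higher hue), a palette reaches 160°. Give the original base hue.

3 steps of 16° (toward higher hue) give a net shift of +48°.
Start = end − shift: 160 − 48 = 112°

112°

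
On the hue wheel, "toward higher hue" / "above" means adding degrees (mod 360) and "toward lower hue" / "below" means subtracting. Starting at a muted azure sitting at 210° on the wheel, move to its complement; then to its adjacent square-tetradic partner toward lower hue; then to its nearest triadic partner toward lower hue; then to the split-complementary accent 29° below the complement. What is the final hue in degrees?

complement +180°: 210 + 180 = 390 → 390 − 360 = 30°
square ↓ −90°: 30 − 90 = -60 → -60 + 360 = 300°
triadic ↓ −120°: 300 − 120 = 180°
split-comp 29° ↓ +151°: 180 + 151 = 331°

331°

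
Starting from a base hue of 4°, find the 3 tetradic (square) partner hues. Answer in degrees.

A square tetradic scheme places four hues every 90°.
4 + 90 = 94°
4 + 180 = 184°
4 + 270 = 274°

94°, 184° and 274°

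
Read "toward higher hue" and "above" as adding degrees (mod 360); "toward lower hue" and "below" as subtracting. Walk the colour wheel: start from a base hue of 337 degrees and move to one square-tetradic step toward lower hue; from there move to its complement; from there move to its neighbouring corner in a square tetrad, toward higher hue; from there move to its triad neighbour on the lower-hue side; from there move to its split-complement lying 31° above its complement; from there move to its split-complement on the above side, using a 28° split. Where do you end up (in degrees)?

−90° (square ↓): 337 − 90 = 247°
+180° (complement): 247 + 180 = 427 → 427 − 360 = 67°
+90° (square ↑): 67 + 90 = 157°
−120° (triadic ↓): 157 − 120 = 37°
+211° (split-comp 31° ↑): 37 + 211 = 248°
+208° (split-comp 28° ↑): 248 + 208 = 456 → 456 − 360 = 96°

96°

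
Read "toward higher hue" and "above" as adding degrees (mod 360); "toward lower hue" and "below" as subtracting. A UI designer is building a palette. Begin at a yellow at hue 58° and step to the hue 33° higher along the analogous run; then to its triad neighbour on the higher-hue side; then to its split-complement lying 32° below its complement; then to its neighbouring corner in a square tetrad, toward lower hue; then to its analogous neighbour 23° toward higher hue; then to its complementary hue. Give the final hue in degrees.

58 + 33 = 91°   (analog 33° ↑)
91 + 120 = 211°   (triadic ↑)
211 + 148 = 359°   (split-comp 32° ↓)
359 − 90 = 269°   (square ↓)
269 + 23 = 292°   (analog 23° ↑)
292 + 180 = 472 → 472 − 360 = 112°   (complement)

112°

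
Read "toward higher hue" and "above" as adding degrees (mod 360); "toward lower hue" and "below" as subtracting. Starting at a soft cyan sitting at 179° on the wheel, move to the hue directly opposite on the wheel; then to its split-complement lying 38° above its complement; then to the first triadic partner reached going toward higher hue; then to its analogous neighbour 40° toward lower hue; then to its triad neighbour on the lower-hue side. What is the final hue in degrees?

179 + 180 = 359°   (complement)
359 + 218 = 577 → 577 − 360 = 217°   (split-comp 38° ↑)
217 + 120 = 337°   (triadic ↑)
337 − 40 = 297°   (analog 40° ↓)
297 − 120 = 177°   (triadic ↓)

177°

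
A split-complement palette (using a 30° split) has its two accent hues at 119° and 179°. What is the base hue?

The accents sit 30° either side of the complement, so the complement is their short-arc midpoint on the wheel.
Short-arc midpoint of 119° and 179°: 149°.
Base is 180° from the complement: 149 − 180 = -31 → -31 + 360 = 329°

329°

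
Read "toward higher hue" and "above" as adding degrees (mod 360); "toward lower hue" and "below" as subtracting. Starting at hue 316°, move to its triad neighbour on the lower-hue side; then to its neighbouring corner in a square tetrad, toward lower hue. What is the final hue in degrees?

106°

−120° (triadic ↓): 316 − 120 = 196°
−90° (square ↓): 196 − 90 = 106°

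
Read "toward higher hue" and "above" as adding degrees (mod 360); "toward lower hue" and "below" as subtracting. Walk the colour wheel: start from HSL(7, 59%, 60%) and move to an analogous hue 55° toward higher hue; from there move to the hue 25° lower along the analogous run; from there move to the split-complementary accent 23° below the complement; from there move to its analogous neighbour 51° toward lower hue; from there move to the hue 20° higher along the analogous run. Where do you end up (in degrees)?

163°

analog 55° ↑ +55°: 7 + 55 = 62°
analog 25° ↓ −25°: 62 − 25 = 37°
split-comp 23° ↓ +157°: 37 + 157 = 194°
analog 51° ↓ −51°: 194 − 51 = 143°
analog 20° ↑ +20°: 143 + 20 = 163°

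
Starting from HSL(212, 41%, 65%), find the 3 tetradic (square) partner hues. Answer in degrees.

302°, 32°, and 122°

A square tetradic scheme places four hues every 90°.
212 + 90 = 302°
212 + 180 = 392 → 392 − 360 = 32°
212 + 270 = 482 → 482 − 360 = 122°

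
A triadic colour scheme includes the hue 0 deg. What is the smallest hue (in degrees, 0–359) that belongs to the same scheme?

A triad places three hues 120° apart.
The full set through 0° is {0°, 120°, 240°}.

0°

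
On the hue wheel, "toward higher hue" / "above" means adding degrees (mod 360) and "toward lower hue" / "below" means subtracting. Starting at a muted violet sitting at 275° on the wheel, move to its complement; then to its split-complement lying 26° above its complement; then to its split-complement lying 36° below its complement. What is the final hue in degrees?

+180° (complement): 275 + 180 = 455 → 455 − 360 = 95°
+206° (split-comp 26° ↑): 95 + 206 = 301°
+144° (split-comp 36° ↓): 301 + 144 = 445 → 445 − 360 = 85°

85°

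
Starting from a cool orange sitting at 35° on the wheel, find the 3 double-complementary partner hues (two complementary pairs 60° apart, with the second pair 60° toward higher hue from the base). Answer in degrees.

95°, 215°, and 275°

35 + 60 = 95°
35 + 180 = 215°
35 + 240 = 275°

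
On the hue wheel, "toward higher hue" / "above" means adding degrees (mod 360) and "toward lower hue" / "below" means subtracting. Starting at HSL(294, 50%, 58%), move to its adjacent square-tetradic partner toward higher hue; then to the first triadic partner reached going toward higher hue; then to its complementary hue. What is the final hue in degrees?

324°

294 + 90 = 384 → 384 − 360 = 24°   (square ↑)
24 + 120 = 144°   (triadic ↑)
144 + 180 = 324°   (complement)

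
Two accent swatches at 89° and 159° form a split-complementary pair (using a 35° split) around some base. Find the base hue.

304°

The accents sit 35° either side of the complement, so the complement is their short-arc midpoint on the wheel.
Short-arc midpoint of 89° and 159°: 124°.
Base is 180° from the complement: 124 − 180 = -56 → -56 + 360 = 304°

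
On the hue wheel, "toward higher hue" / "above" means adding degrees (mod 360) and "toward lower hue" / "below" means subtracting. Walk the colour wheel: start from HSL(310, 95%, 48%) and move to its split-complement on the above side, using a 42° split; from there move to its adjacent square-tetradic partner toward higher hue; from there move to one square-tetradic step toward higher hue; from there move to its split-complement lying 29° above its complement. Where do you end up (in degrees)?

+222° (split-comp 42° ↑): 310 + 222 = 532 → 532 − 360 = 172°
+90° (square ↑): 172 + 90 = 262°
+90° (square ↑): 262 + 90 = 352°
+209° (split-comp 29° ↑): 352 + 209 = 561 → 561 − 360 = 201°

201°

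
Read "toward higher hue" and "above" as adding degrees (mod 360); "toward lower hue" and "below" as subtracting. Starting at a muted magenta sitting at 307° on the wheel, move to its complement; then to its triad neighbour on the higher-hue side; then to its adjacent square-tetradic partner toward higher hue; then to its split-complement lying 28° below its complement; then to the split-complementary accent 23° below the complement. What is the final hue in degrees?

+180° (complement): 307 + 180 = 487 → 487 − 360 = 127°
+120° (triadic ↑): 127 + 120 = 247°
+90° (square ↑): 247 + 90 = 337°
+152° (split-comp 28° ↓): 337 + 152 = 489 → 489 − 360 = 129°
+157° (split-comp 23° ↓): 129 + 157 = 286°

286°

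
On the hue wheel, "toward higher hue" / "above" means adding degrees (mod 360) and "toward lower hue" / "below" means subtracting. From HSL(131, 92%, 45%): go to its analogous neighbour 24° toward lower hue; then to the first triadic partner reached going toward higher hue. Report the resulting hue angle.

227°

−24° (analog 24° ↓): 131 − 24 = 107°
+120° (triadic ↑): 107 + 120 = 227°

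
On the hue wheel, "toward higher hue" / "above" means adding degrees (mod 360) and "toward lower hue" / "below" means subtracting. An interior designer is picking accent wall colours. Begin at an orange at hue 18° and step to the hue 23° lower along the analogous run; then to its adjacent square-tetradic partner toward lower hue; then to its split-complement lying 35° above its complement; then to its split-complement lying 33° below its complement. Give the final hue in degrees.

−23° (analog 23° ↓): 18 − 23 = -5 → -5 + 360 = 355°
−90° (square ↓): 355 − 90 = 265°
+215° (split-comp 35° ↑): 265 + 215 = 480 → 480 − 360 = 120°
+147° (split-comp 33° ↓): 120 + 147 = 267°

267°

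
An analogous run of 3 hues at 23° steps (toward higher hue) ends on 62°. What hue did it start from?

16°

2 steps of 23° (toward higher hue) give a net shift of +46°.
Start = end − shift: 62 − 46 = 16°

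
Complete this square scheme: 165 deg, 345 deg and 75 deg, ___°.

A square tetradic scheme places four hues every 90°.
The full set through 75° is {75°, 165°, 255°, 345°}.
Given {75°, 165°, 345°}, the missing hue is 255°.

255°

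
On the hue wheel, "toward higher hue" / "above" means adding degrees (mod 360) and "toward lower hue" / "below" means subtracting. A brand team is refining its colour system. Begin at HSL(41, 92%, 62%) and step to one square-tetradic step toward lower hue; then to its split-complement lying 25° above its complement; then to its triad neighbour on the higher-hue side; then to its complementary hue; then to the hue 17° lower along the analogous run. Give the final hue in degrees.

−90° (square ↓): 41 − 90 = -49 → -49 + 360 = 311°
+205° (split-comp 25° ↑): 311 + 205 = 516 → 516 − 360 = 156°
+120° (triadic ↑): 156 + 120 = 276°
+180° (complement): 276 + 180 = 456 → 456 − 360 = 96°
−17° (analog 17° ↓): 96 − 17 = 79°

79°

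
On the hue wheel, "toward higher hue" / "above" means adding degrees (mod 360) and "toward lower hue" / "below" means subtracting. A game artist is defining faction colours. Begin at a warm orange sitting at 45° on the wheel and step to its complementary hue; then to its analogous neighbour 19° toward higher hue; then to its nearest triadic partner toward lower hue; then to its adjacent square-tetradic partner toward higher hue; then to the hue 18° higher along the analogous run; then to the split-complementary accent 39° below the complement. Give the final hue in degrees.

13°

45 + 180 = 225°   (complement)
225 + 19 = 244°   (analog 19° ↑)
244 − 120 = 124°   (triadic ↓)
124 + 90 = 214°   (square ↑)
214 + 18 = 232°   (analog 18° ↑)
232 + 141 = 373 → 373 − 360 = 13°   (split-comp 39° ↓)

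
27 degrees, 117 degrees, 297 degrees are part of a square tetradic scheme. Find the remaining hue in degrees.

207°

A square tetradic scheme places four hues every 90°.
The full set through 27° is {27°, 117°, 207°, 297°}.
Given {27°, 117°, 297°}, the missing hue is 207°.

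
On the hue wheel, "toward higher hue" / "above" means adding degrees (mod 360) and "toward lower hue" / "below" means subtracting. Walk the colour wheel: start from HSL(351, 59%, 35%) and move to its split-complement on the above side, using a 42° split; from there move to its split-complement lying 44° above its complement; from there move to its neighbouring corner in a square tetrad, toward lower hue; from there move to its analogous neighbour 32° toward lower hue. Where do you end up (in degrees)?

split-comp 42° ↑ +222°: 351 + 222 = 573 → 573 − 360 = 213°
split-comp 44° ↑ +224°: 213 + 224 = 437 → 437 − 360 = 77°
square ↓ −90°: 77 − 90 = -13 → -13 + 360 = 347°
analog 32° ↓ −32°: 347 − 32 = 315°

315°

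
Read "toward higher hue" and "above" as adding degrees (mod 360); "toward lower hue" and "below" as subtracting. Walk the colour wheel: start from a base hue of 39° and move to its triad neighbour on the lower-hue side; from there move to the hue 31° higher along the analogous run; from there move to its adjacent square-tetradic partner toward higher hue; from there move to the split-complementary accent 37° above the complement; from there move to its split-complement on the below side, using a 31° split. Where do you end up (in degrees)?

46°

triadic ↓ −120°: 39 − 120 = -81 → -81 + 360 = 279°
analog 31° ↑ +31°: 279 + 31 = 310°
square ↑ +90°: 310 + 90 = 400 → 400 − 360 = 40°
split-comp 37° ↑ +217°: 40 + 217 = 257°
split-comp 31° ↓ +149°: 257 + 149 = 406 → 406 − 360 = 46°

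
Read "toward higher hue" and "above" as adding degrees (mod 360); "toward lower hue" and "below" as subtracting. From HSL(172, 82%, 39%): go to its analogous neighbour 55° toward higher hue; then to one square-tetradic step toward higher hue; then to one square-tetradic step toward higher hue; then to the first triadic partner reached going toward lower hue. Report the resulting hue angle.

287°

+55° (analog 55° ↑): 172 + 55 = 227°
+90° (square ↑): 227 + 90 = 317°
+90° (square ↑): 317 + 90 = 407 → 407 − 360 = 47°
−120° (triadic ↓): 47 − 120 = -73 → -73 + 360 = 287°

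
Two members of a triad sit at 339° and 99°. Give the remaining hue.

A triad spaces three hues 120° apart.
The full set is {99°, 219°, 339°}.

219°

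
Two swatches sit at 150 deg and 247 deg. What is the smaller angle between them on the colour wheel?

97°

|150 − 247| = 97.
97 ≤ 180, so the shorter arc is 97°.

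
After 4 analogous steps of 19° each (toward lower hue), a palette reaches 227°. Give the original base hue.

303°

4 steps of 19° (toward lower hue) give a net shift of −76°.
Start = end − shift: 227 + 76 = 303°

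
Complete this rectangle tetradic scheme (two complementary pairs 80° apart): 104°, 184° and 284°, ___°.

A rectangular tetradic uses two complementary pairs 80° apart: offsets 0°, 80°, 180°, 260°.
Among {104°, 184°, 284°}, 104° and 284° are a 180° pair.
The remaining hue 184° needs its own complement: 184 + 180 = 364 → 364 − 360 = 4°

4°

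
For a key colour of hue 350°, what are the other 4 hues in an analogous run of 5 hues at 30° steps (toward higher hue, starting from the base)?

20°, 50°, 80°, 110°

Analogous hues sit every 30° along the wheel.
350 + 30 = 380 → 380 − 360 = 20°
350 + 60 = 410 → 410 − 360 = 50°
350 + 90 = 440 → 440 − 360 = 80°
350 + 120 = 470 → 470 − 360 = 110°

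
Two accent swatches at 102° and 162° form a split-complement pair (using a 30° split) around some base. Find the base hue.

The accents sit 30° either side of the complement, so the complement is their short-arc midpoint on the wheel.
Short-arc midpoint of 102° and 162°: 132°.
Base is 180° from the complement: 132 − 180 = -48 → -48 + 360 = 312°

312°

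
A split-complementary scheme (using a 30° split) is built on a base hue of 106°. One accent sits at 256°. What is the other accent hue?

316°

Split-complementary hues sit 30° either side of the complement.
Complement of the base 106°: 106 + 180 = 286°
The given accent 256° is 30° one side of 286°; the other accent sits 30° the other side: 286 + 30 = 316°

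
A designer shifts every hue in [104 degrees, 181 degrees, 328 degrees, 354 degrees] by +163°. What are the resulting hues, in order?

104 + 163 = 267°
181 + 163 = 344°
328 + 163 = 491 → 491 − 360 = 131°
354 + 163 = 517 → 517 − 360 = 157°

267°, 344°, 131°, 157°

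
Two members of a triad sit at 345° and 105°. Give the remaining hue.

225°

A triad spaces three hues 120° apart.
The full set is {105°, 225°, 345°}.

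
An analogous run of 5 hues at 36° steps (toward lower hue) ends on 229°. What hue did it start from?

4 steps of 36° (toward lower hue) give a net shift of −144°.
Start = end − shift: 229 + 144 = 373 → 373 − 360 = 13°

13°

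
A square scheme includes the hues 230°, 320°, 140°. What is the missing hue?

50°

A square tetradic scheme places four hues every 90°.
The full set through 140° is {50°, 140°, 230°, 320°}.
Given {140°, 230°, 320°}, the missing hue is 50°.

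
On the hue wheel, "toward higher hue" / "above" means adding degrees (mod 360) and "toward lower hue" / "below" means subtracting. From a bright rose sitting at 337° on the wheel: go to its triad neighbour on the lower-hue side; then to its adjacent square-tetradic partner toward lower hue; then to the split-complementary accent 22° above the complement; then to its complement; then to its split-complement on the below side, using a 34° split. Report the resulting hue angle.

337 − 120 = 217°   (triadic ↓)
217 − 90 = 127°   (square ↓)
127 + 202 = 329°   (split-comp 22° ↑)
329 + 180 = 509 → 509 − 360 = 149°   (complement)
149 + 146 = 295°   (split-comp 34° ↓)

295°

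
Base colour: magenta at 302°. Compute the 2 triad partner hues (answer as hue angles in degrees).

A triad places three hues 120° apart.
302 + 120 = 422 → 422 − 360 = 62°
302 + 240 = 542 → 542 − 360 = 182°

62° and 182°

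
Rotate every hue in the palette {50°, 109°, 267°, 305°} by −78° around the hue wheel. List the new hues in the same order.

50 − 78 = -28 → -28 + 360 = 332°
109 − 78 = 31°
267 − 78 = 189°
305 − 78 = 227°

332°, 31°, 189°, 227°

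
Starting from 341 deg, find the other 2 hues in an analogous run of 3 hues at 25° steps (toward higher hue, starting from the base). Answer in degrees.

6° and 31°

Analogous hues sit every 25° along the wheel.
341 + 25 = 366 → 366 − 360 = 6°
341 + 50 = 391 → 391 − 360 = 31°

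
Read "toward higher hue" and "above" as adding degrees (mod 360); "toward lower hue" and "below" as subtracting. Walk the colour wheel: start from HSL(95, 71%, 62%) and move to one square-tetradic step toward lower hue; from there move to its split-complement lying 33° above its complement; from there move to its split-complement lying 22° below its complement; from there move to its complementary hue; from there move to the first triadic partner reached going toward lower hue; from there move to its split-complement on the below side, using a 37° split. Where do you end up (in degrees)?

square ↓ −90°: 95 − 90 = 5°
split-comp 33° ↑ +213°: 5 + 213 = 218°
split-comp 22° ↓ +158°: 218 + 158 = 376 → 376 − 360 = 16°
complement +180°: 16 + 180 = 196°
triadic ↓ −120°: 196 − 120 = 76°
split-comp 37° ↓ +143°: 76 + 143 = 219°

219°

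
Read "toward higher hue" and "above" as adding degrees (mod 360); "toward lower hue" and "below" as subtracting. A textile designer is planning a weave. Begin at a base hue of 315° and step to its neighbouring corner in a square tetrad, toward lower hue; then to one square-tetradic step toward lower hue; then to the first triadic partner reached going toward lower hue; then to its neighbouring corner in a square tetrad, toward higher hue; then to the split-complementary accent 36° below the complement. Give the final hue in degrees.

249°

−90° (square ↓): 315 − 90 = 225°
−90° (square ↓): 225 − 90 = 135°
−120° (triadic ↓): 135 − 120 = 15°
+90° (square ↑): 15 + 90 = 105°
+144° (split-comp 36° ↓): 105 + 144 = 249°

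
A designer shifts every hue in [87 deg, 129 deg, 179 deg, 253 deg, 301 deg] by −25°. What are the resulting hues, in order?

87 − 25 = 62°
129 − 25 = 104°
179 − 25 = 154°
253 − 25 = 228°
301 − 25 = 276°

62°, 104°, 154°, 228°, 276°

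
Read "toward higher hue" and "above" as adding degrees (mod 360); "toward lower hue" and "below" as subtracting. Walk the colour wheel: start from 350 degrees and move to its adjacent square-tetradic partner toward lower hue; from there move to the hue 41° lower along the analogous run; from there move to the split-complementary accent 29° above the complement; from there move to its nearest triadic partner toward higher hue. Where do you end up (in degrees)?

188°

square ↓ −90°: 350 − 90 = 260°
analog 41° ↓ −41°: 260 − 41 = 219°
split-comp 29° ↑ +209°: 219 + 209 = 428 → 428 − 360 = 68°
triadic ↑ +120°: 68 + 120 = 188°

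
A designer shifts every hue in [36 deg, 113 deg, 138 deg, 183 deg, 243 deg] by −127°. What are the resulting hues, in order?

269°, 346°, 11°, 56°, 116°

36 − 127 = -91 → -91 + 360 = 269°
113 − 127 = -14 → -14 + 360 = 346°
138 − 127 = 11°
183 − 127 = 56°
243 − 127 = 116°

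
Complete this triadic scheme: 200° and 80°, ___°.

320°

A triad places three hues 120° apart.
The full set through 80° is {80°, 200°, 320°}.
Given {80°, 200°}, the missing hue is 320°.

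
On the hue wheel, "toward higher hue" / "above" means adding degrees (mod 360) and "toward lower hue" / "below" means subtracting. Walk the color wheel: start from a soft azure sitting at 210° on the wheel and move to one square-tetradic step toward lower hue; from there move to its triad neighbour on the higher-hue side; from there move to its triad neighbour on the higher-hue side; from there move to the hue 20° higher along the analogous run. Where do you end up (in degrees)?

−90° (square ↓): 210 − 90 = 120°
+120° (triadic ↑): 120 + 120 = 240°
+120° (triadic ↑): 240 + 120 = 360 → 360 − 360 = 0°
+20° (analog 20° ↑): 0 + 20 = 20°

20°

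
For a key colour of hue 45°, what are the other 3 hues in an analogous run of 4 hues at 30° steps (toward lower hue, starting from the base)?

15°, 345°, and 315°

Analogous hues sit every 30° along the wheel.
45 − 30 = 15°
45 − 60 = -15 → -15 + 360 = 345°
45 − 90 = -45 → -45 + 360 = 315°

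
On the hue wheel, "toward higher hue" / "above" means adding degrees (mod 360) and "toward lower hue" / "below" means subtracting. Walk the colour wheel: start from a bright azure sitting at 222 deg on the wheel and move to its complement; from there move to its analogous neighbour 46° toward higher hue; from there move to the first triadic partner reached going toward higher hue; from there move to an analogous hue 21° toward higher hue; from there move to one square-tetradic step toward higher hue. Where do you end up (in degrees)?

319°

complement +180°: 222 + 180 = 402 → 402 − 360 = 42°
analog 46° ↑ +46°: 42 + 46 = 88°
triadic ↑ +120°: 88 + 120 = 208°
analog 21° ↑ +21°: 208 + 21 = 229°
square ↑ +90°: 229 + 90 = 319°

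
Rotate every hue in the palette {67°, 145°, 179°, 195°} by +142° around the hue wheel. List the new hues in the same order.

209°, 287°, 321°, 337°

67 + 142 = 209°
145 + 142 = 287°
179 + 142 = 321°
195 + 142 = 337°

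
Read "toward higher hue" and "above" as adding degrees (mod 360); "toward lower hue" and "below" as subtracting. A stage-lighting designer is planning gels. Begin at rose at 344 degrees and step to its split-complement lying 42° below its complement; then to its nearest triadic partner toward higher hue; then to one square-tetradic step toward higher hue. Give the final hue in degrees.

+138° (split-comp 42° ↓): 344 + 138 = 482 → 482 − 360 = 122°
+120° (triadic ↑): 122 + 120 = 242°
+90° (square ↑): 242 + 90 = 332°

332°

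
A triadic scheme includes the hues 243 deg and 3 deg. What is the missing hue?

A triad places three hues 120° apart.
The full set through 3° is {3°, 123°, 243°}.
Given {3°, 243°}, the missing hue is 123°.

123°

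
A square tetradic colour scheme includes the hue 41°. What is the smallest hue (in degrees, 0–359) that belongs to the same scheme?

A square tetradic scheme places four hues every 90°.
The full set through 41° is {41°, 131°, 221°, 311°}.

41°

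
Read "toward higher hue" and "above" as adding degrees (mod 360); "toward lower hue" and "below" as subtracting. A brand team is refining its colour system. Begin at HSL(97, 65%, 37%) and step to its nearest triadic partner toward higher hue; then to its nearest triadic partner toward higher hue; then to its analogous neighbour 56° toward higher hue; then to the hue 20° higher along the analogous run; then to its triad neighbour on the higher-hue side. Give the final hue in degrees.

173°

+120° (triadic ↑): 97 + 120 = 217°
+120° (triadic ↑): 217 + 120 = 337°
+56° (analog 56° ↑): 337 + 56 = 393 → 393 − 360 = 33°
+20° (analog 20° ↑): 33 + 20 = 53°
+120° (triadic ↑): 53 + 120 = 173°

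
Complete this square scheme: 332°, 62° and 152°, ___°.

242°

A square tetradic scheme places four hues every 90°.
The full set through 62° is {62°, 152°, 242°, 332°}.
Given {62°, 152°, 332°}, the missing hue is 242°.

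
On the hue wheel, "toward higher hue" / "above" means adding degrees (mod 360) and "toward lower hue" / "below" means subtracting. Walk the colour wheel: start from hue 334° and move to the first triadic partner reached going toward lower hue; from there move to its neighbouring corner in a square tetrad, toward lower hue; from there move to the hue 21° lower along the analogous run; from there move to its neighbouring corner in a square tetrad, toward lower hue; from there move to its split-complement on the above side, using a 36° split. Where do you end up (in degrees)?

229°

−120° (triadic ↓): 334 − 120 = 214°
−90° (square ↓): 214 − 90 = 124°
−21° (analog 21° ↓): 124 − 21 = 103°
−90° (square ↓): 103 − 90 = 13°
+216° (split-comp 36° ↑): 13 + 216 = 229°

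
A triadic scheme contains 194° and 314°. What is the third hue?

74°

A triad spaces three hues 120° apart.
The full set is {74°, 194°, 314°}.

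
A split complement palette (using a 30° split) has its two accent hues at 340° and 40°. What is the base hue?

The accents sit 30° either side of the complement, so the complement is their short-arc midpoint on the wheel.
Short-arc midpoint of 340° and 40°: 10°.
Base is 180° from the complement: 10 − 180 = -170 → -170 + 360 = 190°

190°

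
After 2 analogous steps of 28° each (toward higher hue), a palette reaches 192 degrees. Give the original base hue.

2 steps of 28° (toward higher hue) give a net shift of +56°.
Start = end − shift: 192 − 56 = 136°

136°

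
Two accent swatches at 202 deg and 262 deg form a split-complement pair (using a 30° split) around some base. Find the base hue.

52°

The accents sit 30° either side of the complement, so the complement is their short-arc midpoint on the wheel.
Short-arc midpoint of 202° and 262°: 232°.
Base is 180° from the complement: 232 − 180 = 52°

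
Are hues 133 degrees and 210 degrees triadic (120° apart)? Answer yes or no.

no

Angular distance: |133 − 210| = 77 = 77°.
Triadic (120° apart) requires 120°.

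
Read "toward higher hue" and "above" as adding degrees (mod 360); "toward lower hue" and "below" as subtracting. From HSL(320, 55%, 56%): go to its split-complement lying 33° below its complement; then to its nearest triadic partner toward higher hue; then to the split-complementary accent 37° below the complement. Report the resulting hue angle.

+147° (split-comp 33° ↓): 320 + 147 = 467 → 467 − 360 = 107°
+120° (triadic ↑): 107 + 120 = 227°
+143° (split-comp 37° ↓): 227 + 143 = 370 → 370 − 360 = 10°

10°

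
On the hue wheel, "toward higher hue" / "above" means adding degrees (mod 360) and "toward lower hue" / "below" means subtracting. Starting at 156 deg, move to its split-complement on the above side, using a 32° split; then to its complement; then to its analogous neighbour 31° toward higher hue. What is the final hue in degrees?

219°

156 + 212 = 368 → 368 − 360 = 8°   (split-comp 32° ↑)
8 + 180 = 188°   (complement)
188 + 31 = 219°   (analog 31° ↑)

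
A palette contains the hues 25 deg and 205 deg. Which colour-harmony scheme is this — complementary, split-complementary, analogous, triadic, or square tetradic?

complementary

Sort the hues: 25°, 205°.
Successive gaps around the wheel: 180°, 180°.
Two hues 180° apart are complementary.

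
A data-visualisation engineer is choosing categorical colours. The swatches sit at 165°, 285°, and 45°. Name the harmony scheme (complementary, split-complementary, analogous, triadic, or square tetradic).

Sort the hues: 45°, 165°, 285°.
Successive gaps around the wheel: 120°, 120°, 120°.
Three hues equally spaced 120° apart form a triad.

triadic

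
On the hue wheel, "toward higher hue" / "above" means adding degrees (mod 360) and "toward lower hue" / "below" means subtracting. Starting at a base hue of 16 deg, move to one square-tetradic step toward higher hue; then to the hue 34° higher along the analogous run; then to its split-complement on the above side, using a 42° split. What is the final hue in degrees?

square ↑ +90°: 16 + 90 = 106°
analog 34° ↑ +34°: 106 + 34 = 140°
split-comp 42° ↑ +222°: 140 + 222 = 362 → 362 − 360 = 2°

2°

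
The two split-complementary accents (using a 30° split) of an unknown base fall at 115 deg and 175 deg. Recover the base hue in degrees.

325°

The accents sit 30° either side of the complement, so the complement is their short-arc midpoint on the wheel.
Short-arc midpoint of 115° and 175°: 145°.
Base is 180° from the complement: 145 − 180 = -35 → -35 + 360 = 325°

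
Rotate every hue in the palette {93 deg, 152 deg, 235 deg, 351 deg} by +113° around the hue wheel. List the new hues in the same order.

93 + 113 = 206°
152 + 113 = 265°
235 + 113 = 348°
351 + 113 = 464 → 464 − 360 = 104°

206°, 265°, 348°, 104°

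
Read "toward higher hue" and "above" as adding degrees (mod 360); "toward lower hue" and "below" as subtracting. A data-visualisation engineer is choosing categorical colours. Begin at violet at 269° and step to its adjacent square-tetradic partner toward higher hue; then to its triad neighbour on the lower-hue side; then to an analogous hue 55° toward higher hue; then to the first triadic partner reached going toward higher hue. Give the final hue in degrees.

54°

square ↑ +90°: 269 + 90 = 359°
triadic ↓ −120°: 359 − 120 = 239°
analog 55° ↑ +55°: 239 + 55 = 294°
triadic ↑ +120°: 294 + 120 = 414 → 414 − 360 = 54°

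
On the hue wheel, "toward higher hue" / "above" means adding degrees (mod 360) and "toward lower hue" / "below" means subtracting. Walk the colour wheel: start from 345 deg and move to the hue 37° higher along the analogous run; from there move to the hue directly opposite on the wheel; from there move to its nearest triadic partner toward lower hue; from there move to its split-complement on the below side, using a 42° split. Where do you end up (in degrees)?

220°

+37° (analog 37° ↑): 345 + 37 = 382 → 382 − 360 = 22°
+180° (complement): 22 + 180 = 202°
−120° (triadic ↓): 202 − 120 = 82°
+138° (split-comp 42° ↓): 82 + 138 = 220°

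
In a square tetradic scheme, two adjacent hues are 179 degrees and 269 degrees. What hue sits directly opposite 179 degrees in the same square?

A square tetradic scheme places four hues 90° apart; opposite corners are 180° apart.
179 + 180 = 359°

359°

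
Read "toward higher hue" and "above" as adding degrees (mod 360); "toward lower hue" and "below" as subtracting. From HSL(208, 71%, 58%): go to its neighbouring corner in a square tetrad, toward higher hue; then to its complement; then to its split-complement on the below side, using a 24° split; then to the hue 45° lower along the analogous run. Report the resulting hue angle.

square ↑ +90°: 208 + 90 = 298°
complement +180°: 298 + 180 = 478 → 478 − 360 = 118°
split-comp 24° ↓ +156°: 118 + 156 = 274°
analog 45° ↓ −45°: 274 − 45 = 229°

229°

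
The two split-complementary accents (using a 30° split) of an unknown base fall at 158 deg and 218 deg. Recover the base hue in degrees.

The accents sit 30° either side of the complement, so the complement is their short-arc midpoint on the wheel.
Short-arc midpoint of 158° and 218°: 188°.
Base is 180° from the complement: 188 − 180 = 8°

8°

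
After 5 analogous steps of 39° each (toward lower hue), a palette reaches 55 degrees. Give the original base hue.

5 steps of 39° (toward lower hue) give a net shift of −195°.
Start = end − shift: 55 + 195 = 250°

250°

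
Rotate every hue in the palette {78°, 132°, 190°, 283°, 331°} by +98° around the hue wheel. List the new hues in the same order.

176°, 230°, 288°, 21°, 69°

78 + 98 = 176°
132 + 98 = 230°
190 + 98 = 288°
283 + 98 = 381 → 381 − 360 = 21°
331 + 98 = 429 → 429 − 360 = 69°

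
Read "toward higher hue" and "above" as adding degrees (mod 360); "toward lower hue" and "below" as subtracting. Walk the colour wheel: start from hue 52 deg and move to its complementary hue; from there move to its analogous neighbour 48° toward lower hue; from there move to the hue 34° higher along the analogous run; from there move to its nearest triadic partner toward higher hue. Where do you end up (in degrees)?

338°

complement +180°: 52 + 180 = 232°
analog 48° ↓ −48°: 232 − 48 = 184°
analog 34° ↑ +34°: 184 + 34 = 218°
triadic ↑ +120°: 218 + 120 = 338°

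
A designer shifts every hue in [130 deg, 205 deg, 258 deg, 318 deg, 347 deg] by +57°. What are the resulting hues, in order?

187°, 262°, 315°, 15°, 44°

130 + 57 = 187°
205 + 57 = 262°
258 + 57 = 315°
318 + 57 = 375 → 375 − 360 = 15°
347 + 57 = 404 → 404 − 360 = 44°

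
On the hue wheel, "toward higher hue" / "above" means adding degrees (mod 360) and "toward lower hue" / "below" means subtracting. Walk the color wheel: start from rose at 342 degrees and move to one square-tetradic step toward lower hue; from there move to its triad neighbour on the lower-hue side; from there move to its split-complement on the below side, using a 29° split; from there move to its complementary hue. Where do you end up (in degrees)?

−90° (square ↓): 342 − 90 = 252°
−120° (triadic ↓): 252 − 120 = 132°
+151° (split-comp 29° ↓): 132 + 151 = 283°
+180° (complement): 283 + 180 = 463 → 463 − 360 = 103°

103°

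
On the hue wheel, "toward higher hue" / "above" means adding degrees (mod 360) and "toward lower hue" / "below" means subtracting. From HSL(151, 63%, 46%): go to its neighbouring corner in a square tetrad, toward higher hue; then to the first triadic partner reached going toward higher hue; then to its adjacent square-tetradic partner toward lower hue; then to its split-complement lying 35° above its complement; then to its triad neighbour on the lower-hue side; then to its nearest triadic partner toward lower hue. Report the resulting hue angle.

246°

+90° (square ↑): 151 + 90 = 241°
+120° (triadic ↑): 241 + 120 = 361 → 361 − 360 = 1°
−90° (square ↓): 1 − 90 = -89 → -89 + 360 = 271°
+215° (split-comp 35° ↑): 271 + 215 = 486 → 486 − 360 = 126°
−120° (triadic ↓): 126 − 120 = 6°
−120° (triadic ↓): 6 − 120 = -114 → -114 + 360 = 246°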